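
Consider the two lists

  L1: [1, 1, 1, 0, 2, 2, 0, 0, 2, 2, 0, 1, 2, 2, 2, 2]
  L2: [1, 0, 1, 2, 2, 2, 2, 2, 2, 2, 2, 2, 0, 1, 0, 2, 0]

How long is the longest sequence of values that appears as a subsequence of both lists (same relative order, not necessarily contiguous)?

Pick 1 at L1[1]=L2[1] → 1 at L1[2]=L2[3] → 2 at L1[5]=L2[6] → 2 at L1[6]=L2[7] → 2 at L1[9]=L2[8] → 2 at L1[10]=L2[9] → 2 at L1[13]=L2[10] → 2 at L1[14]=L2[11] → 2 at L1[15]=L2[12] → 2 at L1[16]=L2[16]; all 10 values appear in both, in order, and the DP table's final entry dp[16][17] is also 10, so no common subsequence is longer.

10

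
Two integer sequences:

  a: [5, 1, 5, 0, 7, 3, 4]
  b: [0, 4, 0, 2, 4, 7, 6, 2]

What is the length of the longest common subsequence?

2

Let dp[i][j] be the LCS length of the first i values of a and the first j values of b. dp[i][j] = dp[i-1][j-1]+1 when the i-th and j-th values match, else max(dp[i-1][j], dp[i][j-1]).
    ·  0  4  0  2  4  7  6  2
 ·  0  0  0  0  0  0  0  0  0
 5  0  0  0  0  0  0  0  0  0
 1  0  0  0  0  0  0  0  0  0
 5  0  0  0  0  0  0  0  0  0
 0  0  1  1  1  1  1  1  1  1
 7  0  1  1  1  1  1  2  2  2
 3  0  1  1  1  1  1  2  2  2
 4  0  1  2  2  2  2  2  2  2
dp[7][8] = 2. One LCS (by backtracking along matches): 0, 7.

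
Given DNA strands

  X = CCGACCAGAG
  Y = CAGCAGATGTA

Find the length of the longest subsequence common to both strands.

7

Taking C at X[1]=Y[1] → G at X[3]=Y[3] → C at X[6]=Y[4] → A at X[7]=Y[5] → G at X[8]=Y[6] → A at X[9]=Y[7] → G at X[10]=Y[9] gives a common subsequence of length 7, and the DP table's final entry dp[10][11] is also 7, so no common subsequence is longer.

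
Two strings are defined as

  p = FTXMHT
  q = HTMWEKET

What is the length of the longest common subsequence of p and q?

One common subsequence of length 3: T at p[2]=q[2], M at p[4]=q[3], T at p[6]=q[8]. Since dp[6][8] = 3, nothing longer is possible.

3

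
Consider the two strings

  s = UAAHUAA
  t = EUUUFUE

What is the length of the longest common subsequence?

One common subsequence of length 2: U [1,4]; then U [5,6], and the DP table's final entry dp[7][7] is also 2, so no common subsequence is longer.

2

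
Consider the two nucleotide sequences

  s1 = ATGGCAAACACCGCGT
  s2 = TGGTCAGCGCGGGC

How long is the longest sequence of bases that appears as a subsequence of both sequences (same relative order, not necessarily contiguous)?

9

Match T [2,1]; then G [3,2]; then G [4,3]; then C [5,5]; then A [6,6]; then C [9,8]; then C [11,10]; then G [13,13]; then C [14,14] — 9 bases in the same relative order in both. Since dp[16][14] = 9, nothing longer is possible.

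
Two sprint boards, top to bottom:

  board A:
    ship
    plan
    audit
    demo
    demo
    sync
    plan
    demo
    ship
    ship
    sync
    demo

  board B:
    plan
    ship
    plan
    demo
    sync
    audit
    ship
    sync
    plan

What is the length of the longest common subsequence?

Match ship (board A #1, board B #2); then plan (board A #2, board B #3); then demo (board A #5, board B #4); then sync (board A #6, board B #5); then ship (board A #10, board B #7); then sync (board A #11, board B #8) — 6 tasks in the same relative order in both. dp[12][9] = 6 confirms this is the maximum.

6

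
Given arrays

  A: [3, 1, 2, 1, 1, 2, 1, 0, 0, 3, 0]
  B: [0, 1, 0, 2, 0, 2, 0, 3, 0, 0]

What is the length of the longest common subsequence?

6

Taking 1 (A #2, B #2) → 2 (A #3, B #4) → 2 (A #6, B #6) → 0 (A #8, B #7) → 0 (A #9, B #9) → 0 (A #11, B #10) gives a common subsequence of length 6, and the DP table's final entry dp[11][10] is also 6, so no common subsequence is longer.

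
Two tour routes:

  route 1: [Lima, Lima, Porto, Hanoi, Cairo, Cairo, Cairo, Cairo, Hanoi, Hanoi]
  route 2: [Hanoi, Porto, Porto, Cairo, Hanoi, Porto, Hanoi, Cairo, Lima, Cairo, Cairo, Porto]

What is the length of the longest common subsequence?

5

One common subsequence of length 5: Porto [3,6]; then Hanoi [4,7]; then Cairo [5,8]; then Cairo [6,10]; then Cairo [7,11]. The LCS DP gives dp[10][12] = 5, so this is optimal.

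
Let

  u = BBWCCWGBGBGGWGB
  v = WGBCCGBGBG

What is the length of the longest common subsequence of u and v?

Let dp[i][j] be the LCS length of the first i characters of u and the first j characters of v. dp[i][j] = dp[i-1][j-1]+1 when the i-th and j-th characters match, else max(dp[i-1][j], dp[i][j-1]).
    ·  W  G  B  C  C  G  B  G  B  G
 ·  0  0  0  0  0  0  0  0  0  0  0
 B  0  0  0  1  1  1  1  1  1  1  1
 B  0  0  0  1  1  1  1  2  2  2  2
 W  0  1  1  1  1  1  1  2  2  2  2
 C  0  1  1  1  2  2  2  2  2  2  2
 C  0  1  1  1  2  3  3  3  3  3  3
 W  0  1  1  1  2  3  3  3  3  3  3
 G  0  1  2  2  2  3  4  4  4  4  4
 B  0  1  2  3  3  3  4  5  5  5  5
 G  0  1  2  3  3  3  4  5  6  6  6
 B  0  1  2  3  3  3  4  5  6  7  7
 G  0  1  2  3  3  3  4  5  6  7  8
 G  0  1  2  3  3  3  4  5  6  7  8
 W  0  1  2  3  3  3  4  5  6  7  8
 G  0  1  2  3  3  3  4  5  6  7  8
 B  0  1  2  3  3  3  4  5  6  7  8
dp[15][10] = 8. One LCS (by backtracking along matches): BCCGBGBG.

8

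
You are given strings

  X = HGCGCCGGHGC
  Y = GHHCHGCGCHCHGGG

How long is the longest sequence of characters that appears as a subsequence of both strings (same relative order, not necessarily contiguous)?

Match H at X[1]=Y[5] → G at X[2]=Y[6] → C at X[3]=Y[7] → G at X[4]=Y[8] → C at X[5]=Y[9] → C at X[6]=Y[11] → G at X[7]=Y[13] → G at X[8]=Y[14] → G at X[10]=Y[15] — 9 characters in the same relative order in both. The LCS DP gives dp[11][15] = 9, so this is optimal.

9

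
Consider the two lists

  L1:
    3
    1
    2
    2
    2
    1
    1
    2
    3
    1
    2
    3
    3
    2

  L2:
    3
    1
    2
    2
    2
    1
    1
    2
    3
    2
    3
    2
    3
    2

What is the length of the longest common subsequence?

13

Match 3 [1,1], then 1 [2,2], then 2 [3,3], then 2 [4,4], then 2 [5,5], then 1 [6,6], then 1 [7,7], then 2 [8,8], then 3 [9,9], then 2 [11,10], then 3 [12,11], then 3 [13,13], then 2 [14,14] — 13 values in the same relative order in both, and the DP table's final entry dp[14][14] is also 13, so no common subsequence is longer.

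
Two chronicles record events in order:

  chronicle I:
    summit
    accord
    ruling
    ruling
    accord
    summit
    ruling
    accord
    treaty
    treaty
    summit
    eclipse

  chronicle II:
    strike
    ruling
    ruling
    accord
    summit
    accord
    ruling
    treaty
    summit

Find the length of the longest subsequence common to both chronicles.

7

One common subsequence of length 7: ruling (chronicle I #3, chronicle II #2) → ruling (chronicle I #4, chronicle II #3) → accord (chronicle I #5, chronicle II #4) → summit (chronicle I #6, chronicle II #5) → ruling (chronicle I #7, chronicle II #7) → treaty (chronicle I #10, chronicle II #8) → summit (chronicle I #11, chronicle II #9). The LCS DP gives dp[12][9] = 7, so this is optimal.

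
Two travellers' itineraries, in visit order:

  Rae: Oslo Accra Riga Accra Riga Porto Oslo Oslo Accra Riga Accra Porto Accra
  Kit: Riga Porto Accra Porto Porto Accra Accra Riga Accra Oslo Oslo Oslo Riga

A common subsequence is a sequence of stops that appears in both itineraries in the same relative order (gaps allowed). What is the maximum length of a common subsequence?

6

Taking Accra (Rae #2, Kit #7), then Riga (Rae #3, Kit #8), then Accra (Rae #4, Kit #9), then Oslo (Rae #7, Kit #11), then Oslo (Rae #8, Kit #12), then Riga (Rae #10, Kit #13) gives a common subsequence of length 6, and the DP table's final entry dp[13][13] is also 6, so no common subsequence is longer.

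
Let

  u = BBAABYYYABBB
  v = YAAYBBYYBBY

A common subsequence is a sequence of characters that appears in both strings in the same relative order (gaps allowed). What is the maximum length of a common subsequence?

7

One common subsequence of length 7: A at u[3]=v[2], A at u[4]=v[3], B at u[5]=v[6], Y at u[7]=v[7], Y at u[8]=v[8], B at u[10]=v[9], B at u[11]=v[10]. dp[12][11] = 7 confirms this is the maximum.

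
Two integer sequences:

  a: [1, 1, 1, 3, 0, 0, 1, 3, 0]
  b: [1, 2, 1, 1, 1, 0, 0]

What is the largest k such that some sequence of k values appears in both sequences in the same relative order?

Let dp[i][j] be the LCS length of the first i values of a and the first j values of b. dp[i][j] = dp[i-1][j-1]+1 when the i-th and j-th values match, else max(dp[i-1][j], dp[i][j-1]).
    ·  1  2  1  1  1  0  0
 ·  0  0  0  0  0  0  0  0
 1  0  1  1  1  1  1  1  1
 1  0  1  1  2  2  2  2  2
 1  0  1  1  2  3  3  3  3
 3  0  1  1  2  3  3  3  3
 0  0  1  1  2  3  3  4  4
 0  0  1  1  2  3  3  4  5
 1  0  1  1  2  3  4  4  5
 3  0  1  1  2  3  4  4  5
 0  0  1  1  2  3  4  5  5
dp[9][7] = 5. One LCS (by backtracking along matches): 1, 1, 1, 0, 0.

5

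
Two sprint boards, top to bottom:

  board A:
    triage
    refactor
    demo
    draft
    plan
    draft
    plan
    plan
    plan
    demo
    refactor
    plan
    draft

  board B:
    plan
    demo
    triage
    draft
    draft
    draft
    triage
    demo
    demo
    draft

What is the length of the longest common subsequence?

5

Match triage at board A[1]=board B[3], then draft at board A[4]=board B[5], then draft at board A[6]=board B[6], then demo at board A[10]=board B[9], then draft at board A[13]=board B[10] — 5 tasks in the same relative order in both. The LCS DP gives dp[13][10] = 5, so this is optimal.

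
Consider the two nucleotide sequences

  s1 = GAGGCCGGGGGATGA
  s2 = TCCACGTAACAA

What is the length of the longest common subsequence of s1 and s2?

5

Match G at s1[1]=s2[6], then A at s1[2]=s2[9], then C at s1[6]=s2[10], then A at s1[12]=s2[11], then A at s1[15]=s2[12] — 5 bases in the same relative order in both. dp[15][12] = 5 confirms this is the maximum.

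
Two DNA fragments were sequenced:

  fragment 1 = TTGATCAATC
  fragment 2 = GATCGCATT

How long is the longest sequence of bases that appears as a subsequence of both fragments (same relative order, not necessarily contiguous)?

Pick G [3,1]; then A [4,2]; then T [5,3]; then C [6,6]; then A [7,7]; then T [9,9]; all 6 bases appear in both, in order, and the DP table's final entry dp[10][9] is also 6, so no common subsequence is longer.

6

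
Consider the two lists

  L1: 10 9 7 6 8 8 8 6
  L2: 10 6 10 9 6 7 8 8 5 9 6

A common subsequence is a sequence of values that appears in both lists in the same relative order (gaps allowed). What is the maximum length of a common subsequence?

Let dp[i][j] be the LCS length of the first i values of L1 and the first j values of L2. dp[i][j] = dp[i-1][j-1]+1 when the i-th and j-th values match, else max(dp[i-1][j], dp[i][j-1]).
    · 10  6 10  9  6  7  8  8  5  9  6
 ·  0  0  0  0  0  0  0  0  0  0  0  0
10  0  1  1  1  1  1  1  1  1  1  1  1
 9  0  1  1  1  2  2  2  2  2  2  2  2
 7  0  1  1  1  2  2  3  3  3  3  3  3
 6  0  1  2  2  2  3  3  3  3  3  3  4
 8  0  1  2  2  2  3  3  4  4  4  4  4
 8  0  1  2  2  2  3  3  4  5  5  5  5
 8  0  1  2  2  2  3  3  4  5  5  5  5
 6  0  1  2  2  2  3  3  4  5  5  5  6
dp[8][11] = 6. One LCS (by backtracking along matches): 10, 9, 7, 8, 8, 6.

6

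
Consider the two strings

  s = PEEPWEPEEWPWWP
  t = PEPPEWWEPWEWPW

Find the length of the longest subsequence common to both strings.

Taking P [1,1], E [2,2], E [3,5], W [5,7], E [6,8], P [7,9], E [9,11], W [10,12], P [11,13], W [13,14] gives a common subsequence of length 10, and the DP table's final entry dp[14][14] is also 10, so no common subsequence is longer.

10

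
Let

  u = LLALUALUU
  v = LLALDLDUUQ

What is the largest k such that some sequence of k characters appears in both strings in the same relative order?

7

Taking L (u #1, v #1), L (u #2, v #2), A (u #3, v #3), L (u #4, v #4), L (u #7, v #6), U (u #8, v #8), U (u #9, v #9) gives a common subsequence of length 7, and the DP table's final entry dp[9][10] is also 7, so no common subsequence is longer.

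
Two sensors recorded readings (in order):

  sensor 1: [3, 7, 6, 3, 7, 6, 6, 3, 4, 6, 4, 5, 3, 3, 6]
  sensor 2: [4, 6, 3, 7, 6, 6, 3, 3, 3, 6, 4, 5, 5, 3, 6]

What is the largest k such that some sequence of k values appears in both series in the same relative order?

Pick 6 (sensor 1 #3, sensor 2 #2), then 3 (sensor 1 #4, sensor 2 #3), then 7 (sensor 1 #5, sensor 2 #4), then 6 (sensor 1 #6, sensor 2 #5), then 6 (sensor 1 #7, sensor 2 #6), then 3 (sensor 1 #8, sensor 2 #9), then 6 (sensor 1 #10, sensor 2 #10), then 4 (sensor 1 #11, sensor 2 #11), then 5 (sensor 1 #12, sensor 2 #13), then 3 (sensor 1 #14, sensor 2 #14), then 6 (sensor 1 #15, sensor 2 #15); all 11 values appear in both, in order. Since dp[15][15] = 11, nothing longer is possible.

11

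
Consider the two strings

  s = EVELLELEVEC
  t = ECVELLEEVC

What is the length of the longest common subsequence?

Pick E at s[1]=t[1]; then V at s[2]=t[3]; then E at s[3]=t[4]; then L at s[4]=t[5]; then L at s[5]=t[6]; then E at s[6]=t[7]; then E at s[8]=t[8]; then V at s[9]=t[9]; then C at s[11]=t[10]; all 9 characters appear in both, in order. The LCS DP gives dp[11][10] = 9, so this is optimal.

9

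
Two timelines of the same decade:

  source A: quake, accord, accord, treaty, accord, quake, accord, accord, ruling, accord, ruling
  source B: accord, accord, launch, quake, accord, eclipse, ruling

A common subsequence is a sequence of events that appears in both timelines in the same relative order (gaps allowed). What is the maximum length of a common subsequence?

One common subsequence of length 5: accord (source A #2, source B #1), then accord (source A #3, source B #2), then quake (source A #6, source B #4), then accord (source A #7, source B #5), then ruling (source A #11, source B #7). Since dp[11][7] = 5, nothing longer is possible.

5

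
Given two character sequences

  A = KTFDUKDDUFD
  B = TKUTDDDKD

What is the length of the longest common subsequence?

Taking K at A[1]=B[2], then T at A[2]=B[4], then D at A[4]=B[5], then D at A[7]=B[6], then D at A[8]=B[7], then D at A[11]=B[9] gives a common subsequence of length 6. dp[11][9] = 6 confirms this is the maximum.

6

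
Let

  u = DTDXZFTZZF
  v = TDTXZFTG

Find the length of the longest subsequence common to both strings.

One common subsequence of length 6: D at u[1]=v[2] → T at u[2]=v[3] → X at u[4]=v[4] → Z at u[5]=v[5] → F at u[6]=v[6] → T at u[7]=v[7]. dp[10][8] = 6 confirms this is the maximum.

6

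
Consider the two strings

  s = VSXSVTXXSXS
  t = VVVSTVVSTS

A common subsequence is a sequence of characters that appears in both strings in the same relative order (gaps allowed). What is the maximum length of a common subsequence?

5

Taking V [1,3] → S [2,4] → S [4,8] → T [6,9] → S [11,10] gives a common subsequence of length 5, and the DP table's final entry dp[11][10] is also 5, so no common subsequence is longer.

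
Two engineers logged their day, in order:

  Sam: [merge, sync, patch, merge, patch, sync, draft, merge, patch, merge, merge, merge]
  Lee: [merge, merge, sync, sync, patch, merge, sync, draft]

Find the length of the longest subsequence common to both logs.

One common subsequence of length 6: merge at Sam[1]=Lee[2], then sync at Sam[2]=Lee[4], then patch at Sam[3]=Lee[5], then merge at Sam[4]=Lee[6], then sync at Sam[6]=Lee[7], then draft at Sam[7]=Lee[8]. dp[12][8] = 6 confirms this is the maximum.

6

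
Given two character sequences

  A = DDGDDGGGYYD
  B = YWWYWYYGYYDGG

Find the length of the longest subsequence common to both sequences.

Pick G at A[3]=B[8]; then D at A[5]=B[11]; then G at A[7]=B[12]; then G at A[8]=B[13]; all 4 characters appear in both, in order. The LCS DP gives dp[11][13] = 4, so this is optimal.

4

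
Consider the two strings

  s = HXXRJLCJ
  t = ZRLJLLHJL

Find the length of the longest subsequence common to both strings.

One common subsequence of length 4: R at s[4]=t[2], J at s[5]=t[4], L at s[6]=t[6], J at s[8]=t[8], and the DP table's final entry dp[8][9] is also 4, so no common subsequence is longer.

4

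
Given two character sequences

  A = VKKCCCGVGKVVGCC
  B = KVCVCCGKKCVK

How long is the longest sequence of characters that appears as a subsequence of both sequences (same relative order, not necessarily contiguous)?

7

Taking V at A[1]=B[2], C at A[4]=B[3], C at A[5]=B[5], C at A[6]=B[6], G at A[7]=B[7], V at A[8]=B[11], K at A[10]=B[12] gives a common subsequence of length 7. Since dp[15][12] = 7, nothing longer is possible.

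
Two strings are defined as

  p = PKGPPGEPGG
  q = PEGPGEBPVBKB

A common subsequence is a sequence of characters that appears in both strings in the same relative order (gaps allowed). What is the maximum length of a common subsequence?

6

Let dp[i][j] be the LCS length of the first i characters of p and the first j characters of q. dp[i][j] = dp[i-1][j-1]+1 when the i-th and j-th characters match, else max(dp[i-1][j], dp[i][j-1]).
    ·  P  E  G  P  G  E  B  P  V  B  K  B
 ·  0  0  0  0  0  0  0  0  0  0  0  0  0
 P  0  1  1  1  1  1  1  1  1  1  1  1  1
 K  0  1  1  1  1  1  1  1  1  1  1  2  2
 G  0  1  1  2  2  2  2  2  2  2  2  2  2
 P  0  1  1  2  3  3  3  3  3  3  3  3  3
 P  0  1  1  2  3  3  3  3  4  4  4  4  4
 G  0  1  1  2  3  4  4  4  4  4  4  4  4
 E  0  1  2  2  3  4  5  5  5  5  5  5  5
 P  0  1  2  2  3  4  5  5  6  6  6  6  6
 G  0  1  2  3  3  4  5  5  6  6  6  6  6
 G  0  1  2  3  3  4  5  5  6  6  6  6  6
dp[10][12] = 6. One LCS (by backtracking along matches): PGPGEP.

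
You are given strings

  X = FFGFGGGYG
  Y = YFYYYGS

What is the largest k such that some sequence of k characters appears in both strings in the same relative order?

3

Let dp[i][j] be the LCS length of the first i characters of X and the first j characters of Y. dp[i][j] = dp[i-1][j-1]+1 when the i-th and j-th characters match, else max(dp[i-1][j], dp[i][j-1]).
    ·  Y  F  Y  Y  Y  G  S
 ·  0  0  0  0  0  0  0  0
 F  0  0  1  1  1  1  1  1
 F  0  0  1  1  1  1  1  1
 G  0  0  1  1  1  1  2  2
 F  0  0  1  1  1  1  2  2
 G  0  0  1  1  1  1  2  2
 G  0  0  1  1  1  1  2  2
 G  0  0  1  1  1  1  2  2
 Y  0  1  1  2  2  2  2  2
 G  0  1  1  2  2  2  3  3
dp[9][7] = 3. One LCS (by backtracking along matches): FYG.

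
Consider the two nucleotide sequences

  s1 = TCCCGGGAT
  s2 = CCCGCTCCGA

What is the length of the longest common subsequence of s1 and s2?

6

Pick C [2,1] → C [3,2] → C [4,3] → G [5,4] → G [7,9] → A [8,10]; all 6 bases appear in both, in order. The LCS DP gives dp[9][10] = 6, so this is optimal.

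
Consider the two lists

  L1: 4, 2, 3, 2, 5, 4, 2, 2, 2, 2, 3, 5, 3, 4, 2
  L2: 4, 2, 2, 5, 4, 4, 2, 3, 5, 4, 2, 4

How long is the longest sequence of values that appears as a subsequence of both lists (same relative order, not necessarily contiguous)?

Match 4 (L1 #1, L2 #1) → 2 (L1 #2, L2 #2) → 2 (L1 #4, L2 #3) → 5 (L1 #5, L2 #4) → 4 (L1 #6, L2 #6) → 2 (L1 #10, L2 #7) → 3 (L1 #11, L2 #8) → 5 (L1 #12, L2 #9) → 4 (L1 #14, L2 #10) → 2 (L1 #15, L2 #11) — 10 values in the same relative order in both, and the DP table's final entry dp[15][12] is also 10, so no common subsequence is longer.

10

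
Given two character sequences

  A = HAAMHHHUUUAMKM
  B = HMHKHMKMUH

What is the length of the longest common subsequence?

Taking H [1,1]; then M [4,2]; then H [5,3]; then H [7,5]; then M [12,6]; then K [13,7]; then M [14,8] gives a common subsequence of length 7. dp[14][10] = 7 confirms this is the maximum.

7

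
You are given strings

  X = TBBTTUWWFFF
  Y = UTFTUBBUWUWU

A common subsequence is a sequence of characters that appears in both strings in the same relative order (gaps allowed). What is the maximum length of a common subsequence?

Match T at X[1]=Y[4]; then B at X[2]=Y[6]; then B at X[3]=Y[7]; then U at X[6]=Y[8]; then W at X[7]=Y[9]; then W at X[8]=Y[11] — 6 characters in the same relative order in both. The LCS DP gives dp[11][12] = 6, so this is optimal.

6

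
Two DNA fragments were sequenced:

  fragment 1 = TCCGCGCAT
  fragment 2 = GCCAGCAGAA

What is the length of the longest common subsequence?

Let dp[i][j] be the LCS length of the first i bases of fragment 1 and the first j bases of fragment 2. dp[i][j] = dp[i-1][j-1]+1 when the i-th and j-th bases match, else max(dp[i-1][j], dp[i][j-1]).
    ·  G  C  C  A  G  C  A  G  A  A
 ·  0  0  0  0  0  0  0  0  0  0  0
 T  0  0  0  0  0  0  0  0  0  0  0
 C  0  0  1  1  1  1  1  1  1  1  1
 C  0  0  1  2  2  2  2  2  2  2  2
 G  0  1  1  2  2  3  3  3  3  3  3
 C  0  1  2  2  2  3  4  4  4  4  4
 G  0  1  2  2  2  3  4  4  5  5  5
 C  0  1  2  3  3  3  4  4  5  5  5
 A  0  1  2  3  4  4  4  5  5  6  6
 T  0  1  2  3  4  4  4  5  5  6  6
dp[9][10] = 6. One LCS (by backtracking along matches): CCGCGA.

6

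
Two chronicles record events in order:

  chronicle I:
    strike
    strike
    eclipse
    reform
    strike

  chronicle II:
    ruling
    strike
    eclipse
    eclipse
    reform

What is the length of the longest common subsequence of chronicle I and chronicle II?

3

Match strike [1,2] → eclipse [3,4] → reform [4,5] — 3 events in the same relative order in both. Since dp[5][5] = 3, nothing longer is possible.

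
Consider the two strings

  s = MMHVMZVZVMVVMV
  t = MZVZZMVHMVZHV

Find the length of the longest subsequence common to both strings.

Pick M [1,1]; then V [4,3]; then Z [6,4]; then Z [8,5]; then V [9,7]; then M [10,9]; then V [11,10]; then V [14,13]; all 8 characters appear in both, in order. The LCS DP gives dp[14][13] = 8, so this is optimal.

8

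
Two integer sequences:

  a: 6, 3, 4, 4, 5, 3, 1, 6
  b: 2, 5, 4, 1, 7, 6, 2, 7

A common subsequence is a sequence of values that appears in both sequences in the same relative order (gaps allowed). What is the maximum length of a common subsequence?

3

Let dp[i][j] be the LCS length of the first i values of a and the first j values of b. dp[i][j] = dp[i-1][j-1]+1 when the i-th and j-th values match, else max(dp[i-1][j], dp[i][j-1]).
    ·  2  5  4  1  7  6  2  7
 ·  0  0  0  0  0  0  0  0  0
 6  0  0  0  0  0  0  1  1  1
 3  0  0  0  0  0  0  1  1  1
 4  0  0  0  1  1  1  1  1  1
 4  0  0  0  1  1  1  1  1  1
 5  0  0  1  1  1  1  1  1  1
 3  0  0  1  1  1  1  1  1  1
 1  0  0  1  1  2  2  2  2  2
 6  0  0  1  1  2  2  3  3  3
dp[8][8] = 3. One LCS (by backtracking along matches): 4, 1, 6.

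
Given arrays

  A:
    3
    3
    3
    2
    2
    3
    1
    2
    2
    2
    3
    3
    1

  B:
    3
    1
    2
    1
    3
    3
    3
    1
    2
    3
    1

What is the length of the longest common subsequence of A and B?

8

Pick 3 (A #1, B #1); then 3 (A #2, B #5); then 3 (A #3, B #6); then 3 (A #6, B #7); then 1 (A #7, B #8); then 2 (A #10, B #9); then 3 (A #12, B #10); then 1 (A #13, B #11); all 8 values appear in both, in order. dp[13][11] = 8 confirms this is the maximum.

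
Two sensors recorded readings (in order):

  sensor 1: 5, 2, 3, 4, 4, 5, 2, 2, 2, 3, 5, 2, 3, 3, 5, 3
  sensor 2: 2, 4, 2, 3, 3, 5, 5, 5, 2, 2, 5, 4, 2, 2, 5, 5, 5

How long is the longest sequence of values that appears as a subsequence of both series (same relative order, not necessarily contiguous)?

Match 2 at sensor 1[2]=sensor 2[3], 3 at sensor 1[3]=sensor 2[5], 5 at sensor 1[6]=sensor 2[8], 2 at sensor 1[7]=sensor 2[10], 2 at sensor 1[8]=sensor 2[13], 2 at sensor 1[9]=sensor 2[14], 5 at sensor 1[11]=sensor 2[16], 5 at sensor 1[15]=sensor 2[17] — 8 values in the same relative order in both. The LCS DP gives dp[16][17] = 8, so this is optimal.

8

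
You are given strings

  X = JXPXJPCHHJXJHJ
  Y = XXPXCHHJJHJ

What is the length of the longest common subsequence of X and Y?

10

Match X at X[2]=Y[2]; then P at X[3]=Y[3]; then X at X[4]=Y[4]; then C at X[7]=Y[5]; then H at X[8]=Y[6]; then H at X[9]=Y[7]; then J at X[10]=Y[8]; then J at X[12]=Y[9]; then H at X[13]=Y[10]; then J at X[14]=Y[11] — 10 characters in the same relative order in both. Since dp[14][11] = 10, nothing longer is possible.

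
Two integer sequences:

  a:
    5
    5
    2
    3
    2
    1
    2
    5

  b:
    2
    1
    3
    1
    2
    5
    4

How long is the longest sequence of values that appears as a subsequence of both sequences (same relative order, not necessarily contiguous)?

Let dp[i][j] be the LCS length of the first i values of a and the first j values of b. dp[i][j] = dp[i-1][j-1]+1 when the i-th and j-th values match, else max(dp[i-1][j], dp[i][j-1]).
    ·  2  1  3  1  2  5  4
 ·  0  0  0  0  0  0  0  0
 5  0  0  0  0  0  0  1  1
 5  0  0  0  0  0  0  1  1
 2  0  1  1  1  1  1  1  1
 3  0  1  1  2  2  2  2  2
 2  0  1  1  2  2  3  3  3
 1  0  1  2  2  3  3  3  3
 2  0  1  2  2  3  4  4  4
 5  0  1  2  2  3  4  5  5
dp[8][7] = 5. One LCS (by backtracking along matches): 2, 3, 1, 2, 5.

5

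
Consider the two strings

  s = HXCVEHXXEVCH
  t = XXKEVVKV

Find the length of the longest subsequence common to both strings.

4

Pick X at s[2]=t[1], then X at s[7]=t[2], then E at s[9]=t[4], then V at s[10]=t[8]; all 4 characters appear in both, in order. The LCS DP gives dp[12][8] = 4, so this is optimal.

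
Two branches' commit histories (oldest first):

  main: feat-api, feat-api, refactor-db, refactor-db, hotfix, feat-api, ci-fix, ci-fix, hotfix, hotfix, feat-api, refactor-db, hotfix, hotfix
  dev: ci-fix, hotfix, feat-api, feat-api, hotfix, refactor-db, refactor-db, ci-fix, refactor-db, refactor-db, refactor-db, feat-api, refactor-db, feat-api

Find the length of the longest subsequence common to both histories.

7

One common subsequence of length 7: feat-api at main[1]=dev[3], feat-api at main[2]=dev[4], refactor-db at main[3]=dev[6], refactor-db at main[4]=dev[7], ci-fix at main[7]=dev[8], feat-api at main[11]=dev[12], refactor-db at main[12]=dev[13]. The LCS DP gives dp[14][14] = 7, so this is optimal.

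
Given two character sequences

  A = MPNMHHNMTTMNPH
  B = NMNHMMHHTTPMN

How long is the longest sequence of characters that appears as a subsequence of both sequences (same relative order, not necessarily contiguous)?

9

Pick M at A[1]=B[2], then N at A[3]=B[3], then M at A[4]=B[6], then H at A[5]=B[7], then H at A[6]=B[8], then T at A[9]=B[9], then T at A[10]=B[10], then M at A[11]=B[12], then N at A[12]=B[13]; all 9 characters appear in both, in order. dp[14][13] = 9 confirms this is the maximum.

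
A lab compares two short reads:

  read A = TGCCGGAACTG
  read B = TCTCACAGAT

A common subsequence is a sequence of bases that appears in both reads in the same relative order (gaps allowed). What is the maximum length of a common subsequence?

Let dp[i][j] be the LCS length of the first i bases of read A and the first j bases of read B. dp[i][j] = dp[i-1][j-1]+1 when the i-th and j-th bases match, else max(dp[i-1][j], dp[i][j-1]).
    ·  T  C  T  C  A  C  A  G  A  T
 ·  0  0  0  0  0  0  0  0  0  0  0
 T  0  1  1  1  1  1  1  1  1  1  1
 G  0  1  1  1  1  1  1  1  2  2  2
 C  0  1  2  2  2  2  2  2  2  2  2
 C  0  1  2  2  3  3  3  3  3  3  3
 G  0  1  2  2  3  3  3  3  4  4  4
 G  0  1  2  2  3  3  3  3  4  4  4
 A  0  1  2  2  3  4  4  4  4  5  5
 A  0  1  2  2  3  4  4  5  5  5  5
 C  0  1  2  2  3  4  5  5  5  5  5
 T  0  1  2  3  3  4  5  5  5  5  6
 G  0  1  2  3  3  4  5  5  6  6  6
dp[11][10] = 6. One LCS (by backtracking along matches): TCCGAT.

6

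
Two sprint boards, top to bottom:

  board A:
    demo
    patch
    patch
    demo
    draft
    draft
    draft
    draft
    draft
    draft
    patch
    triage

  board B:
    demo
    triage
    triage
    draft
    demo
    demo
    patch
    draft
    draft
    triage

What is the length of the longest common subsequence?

5

Taking demo (board A #1, board B #6), then patch (board A #3, board B #7), then draft (board A #9, board B #8), then draft (board A #10, board B #9), then triage (board A #12, board B #10) gives a common subsequence of length 5. The LCS DP gives dp[12][10] = 5, so this is optimal.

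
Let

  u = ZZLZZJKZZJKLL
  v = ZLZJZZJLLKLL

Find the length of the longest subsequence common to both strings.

Match Z (u #2, v #1); then L (u #3, v #2); then Z (u #5, v #3); then J (u #6, v #4); then Z (u #8, v #5); then Z (u #9, v #6); then J (u #10, v #7); then K (u #11, v #10); then L (u #12, v #11); then L (u #13, v #12) — 10 characters in the same relative order in both. dp[13][12] = 10 confirms this is the maximum.

10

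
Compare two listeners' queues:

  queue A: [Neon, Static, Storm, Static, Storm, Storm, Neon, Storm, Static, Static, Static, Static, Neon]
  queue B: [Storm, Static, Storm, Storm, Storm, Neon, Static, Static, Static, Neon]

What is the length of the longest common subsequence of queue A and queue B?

One common subsequence of length 9: Static [2,2]; then Storm [3,3]; then Storm [5,4]; then Storm [6,5]; then Neon [7,6]; then Static [10,7]; then Static [11,8]; then Static [12,9]; then Neon [13,10]. Since dp[13][10] = 9, nothing longer is possible.

9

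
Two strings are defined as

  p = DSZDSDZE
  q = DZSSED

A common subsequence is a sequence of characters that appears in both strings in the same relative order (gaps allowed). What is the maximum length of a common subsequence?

4

Taking D (p #1, q #1); then S (p #2, q #3); then S (p #5, q #4); then D (p #6, q #6) gives a common subsequence of length 4, and the DP table's final entry dp[8][6] is also 4, so no common subsequence is longer.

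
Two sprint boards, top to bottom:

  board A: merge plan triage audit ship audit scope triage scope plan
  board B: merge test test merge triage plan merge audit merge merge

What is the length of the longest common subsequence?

3

Pick merge at board A[1]=board B[4] → plan at board A[2]=board B[6] → audit at board A[4]=board B[8]; all 3 tasks appear in both, in order. dp[10][10] = 3 confirms this is the maximum.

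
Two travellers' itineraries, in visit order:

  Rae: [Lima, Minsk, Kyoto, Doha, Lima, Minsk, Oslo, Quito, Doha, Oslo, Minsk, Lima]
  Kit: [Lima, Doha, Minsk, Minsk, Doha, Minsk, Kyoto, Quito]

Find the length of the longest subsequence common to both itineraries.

Pick Lima (Rae #1, Kit #1); then Minsk (Rae #2, Kit #4); then Doha (Rae #4, Kit #5); then Minsk (Rae #6, Kit #6); then Quito (Rae #8, Kit #8); all 5 stops appear in both, in order, and the DP table's final entry dp[12][8] is also 5, so no common subsequence is longer.

5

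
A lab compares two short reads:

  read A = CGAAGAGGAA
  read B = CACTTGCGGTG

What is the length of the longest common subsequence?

Let dp[i][j] be the LCS length of the first i bases of read A and the first j bases of read B. dp[i][j] = dp[i-1][j-1]+1 when the i-th and j-th bases match, else max(dp[i-1][j], dp[i][j-1]).
    ·  C  A  C  T  T  G  C  G  G  T  G
 ·  0  0  0  0  0  0  0  0  0  0  0  0
 C  0  1  1  1  1  1  1  1  1  1  1  1
 G  0  1  1  1  1  1  2  2  2  2  2  2
 A  0  1  2  2  2  2  2  2  2  2  2  2
 A  0  1  2  2  2  2  2  2  2  2  2  2
 G  0  1  2  2  2  2  3  3  3  3  3  3
 A  0  1  2  2  2  2  3  3  3  3  3  3
 G  0  1  2  2  2  2  3  3  4  4  4  4
 G  0  1  2  2  2  2  3  3  4  5  5  5
 A  0  1  2  2  2  2  3  3  4  5  5  5
 A  0  1  2  2  2  2  3  3  4  5  5  5
dp[10][11] = 5. One LCS (by backtracking along matches): CGGGG.

5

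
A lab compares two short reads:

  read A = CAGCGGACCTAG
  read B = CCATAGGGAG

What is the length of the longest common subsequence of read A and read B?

Pick C (read A #1, read B #2), A (read A #2, read B #5), G (read A #3, read B #6), G (read A #5, read B #7), G (read A #6, read B #8), A (read A #11, read B #9), G (read A #12, read B #10); all 7 bases appear in both, in order, and the DP table's final entry dp[12][10] is also 7, so no common subsequence is longer.

7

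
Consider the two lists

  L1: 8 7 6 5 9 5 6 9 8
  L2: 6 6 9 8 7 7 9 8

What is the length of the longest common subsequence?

Taking 8 [1,4], 7 [2,6], 9 [8,7], 8 [9,8] gives a common subsequence of length 4. The LCS DP gives dp[9][8] = 4, so this is optimal.

4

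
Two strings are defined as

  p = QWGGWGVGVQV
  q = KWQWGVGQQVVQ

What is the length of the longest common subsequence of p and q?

7

Taking Q at p[1]=q[3]; then W at p[2]=q[4]; then G at p[3]=q[5]; then G at p[4]=q[7]; then V at p[7]=q[10]; then V at p[9]=q[11]; then Q at p[10]=q[12] gives a common subsequence of length 7. dp[11][12] = 7 confirms this is the maximum.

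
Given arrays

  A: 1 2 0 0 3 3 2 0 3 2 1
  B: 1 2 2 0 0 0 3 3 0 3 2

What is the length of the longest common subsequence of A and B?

Let dp[i][j] be the LCS length of the first i values of A and the first j values of B. dp[i][j] = dp[i-1][j-1]+1 when the i-th and j-th values match, else max(dp[i-1][j], dp[i][j-1]).
    ·  1  2  2  0  0  0  3  3  0  3  2
 ·  0  0  0  0  0  0  0  0  0  0  0  0
 1  0  1  1  1  1  1  1  1  1  1  1  1
 2  0  1  2  2  2  2  2  2  2  2  2  2
 0  0  1  2  2  3  3  3  3  3  3  3  3
 0  0  1  2  2  3  4  4  4  4  4  4  4
 3  0  1  2  2  3  4  4  5  5  5  5  5
 3  0  1  2  2  3  4  4  5  6  6  6  6
 2  0  1  2  3  3  4  4  5  6  6  6  7
 0  0  1  2  3  4  4  5  5  6  7  7  7
 3  0  1  2  3  4  4  5  6  6  7  8  8
 2  0  1  2  3  4  4  5  6  6  7  8  9
 1  0  1  2  3  4  4  5  6  6  7  8  9
dp[11][11] = 9. One LCS (by backtracking along matches): 1, 2, 0, 0, 3, 3, 0, 3, 2.

9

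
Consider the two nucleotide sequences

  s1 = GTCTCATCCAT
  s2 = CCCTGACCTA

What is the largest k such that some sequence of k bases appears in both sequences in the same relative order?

6

Let dp[i][j] be the LCS length of the first i bases of s1 and the first j bases of s2. dp[i][j] = dp[i-1][j-1]+1 when the i-th and j-th bases match, else max(dp[i-1][j], dp[i][j-1]).
    ·  C  C  C  T  G  A  C  C  T  A
 ·  0  0  0  0  0  0  0  0  0  0  0
 G  0  0  0  0  0  1  1  1  1  1  1
 T  0  0  0  0  1  1  1  1  1  2  2
 C  0  1  1  1  1  1  1  2  2  2  2
 T  0  1  1  1  2  2  2  2  2  3  3
 C  0  1  2  2  2  2  2  3  3  3  3
 A  0  1  2  2  2  2  3  3  3  3  4
 T  0  1  2  2  3  3  3  3  3  4  4
 C  0  1  2  3  3  3  3  4  4  4  4
 C  0  1  2  3  3  3  3  4  5  5  5
 A  0  1  2  3  3  3  4  4  5  5  6
 T  0  1  2  3  4  4  4  4  5  6  6
dp[11][10] = 6. One LCS (by backtracking along matches): CTACCA.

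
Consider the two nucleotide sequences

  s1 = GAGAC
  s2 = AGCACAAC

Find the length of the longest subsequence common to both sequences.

4

Let dp[i][j] be the LCS length of the first i bases of s1 and the first j bases of s2. dp[i][j] = dp[i-1][j-1]+1 when the i-th and j-th bases match, else max(dp[i-1][j], dp[i][j-1]).
    ·  A  G  C  A  C  A  A  C
 ·  0  0  0  0  0  0  0  0  0
 G  0  0  1  1  1  1  1  1  1
 A  0  1  1  1  2  2  2  2  2
 G  0  1  2  2  2  2  2  2  2
 A  0  1  2  2  3  3  3  3  3
 C  0  1  2  3  3  4  4  4  4
dp[5][8] = 4. One LCS (by backtracking along matches): GAAC.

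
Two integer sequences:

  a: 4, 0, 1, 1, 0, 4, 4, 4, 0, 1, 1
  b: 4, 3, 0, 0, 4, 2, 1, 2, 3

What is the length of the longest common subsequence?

5

Match 4 at a[1]=b[1] → 0 at a[2]=b[3] → 0 at a[5]=b[4] → 4 at a[6]=b[5] → 1 at a[10]=b[7] — 5 values in the same relative order in both, and the DP table's final entry dp[11][9] is also 5, so no common subsequence is longer.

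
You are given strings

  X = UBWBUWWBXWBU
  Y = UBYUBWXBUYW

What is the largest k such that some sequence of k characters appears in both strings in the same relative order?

Match U [1,1] → B [2,2] → B [4,5] → W [7,6] → X [9,7] → B [11,8] → U [12,9] — 7 characters in the same relative order in both. The LCS DP gives dp[12][11] = 7, so this is optimal.

7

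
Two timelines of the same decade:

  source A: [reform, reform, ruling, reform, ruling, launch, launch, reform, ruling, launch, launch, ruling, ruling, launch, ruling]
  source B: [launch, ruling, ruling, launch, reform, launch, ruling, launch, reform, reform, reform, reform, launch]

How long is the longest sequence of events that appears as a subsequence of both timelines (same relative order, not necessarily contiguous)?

7

Pick ruling [3,2]; then ruling [5,3]; then launch [6,4]; then launch [7,6]; then ruling [9,7]; then launch [10,8]; then launch [14,13]; all 7 events appear in both, in order. The LCS DP gives dp[15][13] = 7, so this is optimal.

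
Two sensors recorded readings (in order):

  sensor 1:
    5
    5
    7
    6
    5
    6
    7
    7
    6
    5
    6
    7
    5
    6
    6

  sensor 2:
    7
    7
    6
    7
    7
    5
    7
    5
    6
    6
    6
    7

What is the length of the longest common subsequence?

One common subsequence of length 9: 7 (sensor 1 #3, sensor 2 #2), 6 (sensor 1 #6, sensor 2 #3), 7 (sensor 1 #7, sensor 2 #4), 7 (sensor 1 #8, sensor 2 #5), 5 (sensor 1 #10, sensor 2 #6), 7 (sensor 1 #12, sensor 2 #7), 5 (sensor 1 #13, sensor 2 #8), 6 (sensor 1 #14, sensor 2 #10), 6 (sensor 1 #15, sensor 2 #11). The LCS DP gives dp[15][12] = 9, so this is optimal.

9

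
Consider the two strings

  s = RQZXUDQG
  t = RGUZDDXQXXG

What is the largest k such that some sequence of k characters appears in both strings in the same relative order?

5

One common subsequence of length 5: R (s #1, t #1) → Z (s #3, t #4) → X (s #4, t #7) → Q (s #7, t #8) → G (s #8, t #11). Since dp[8][11] = 5, nothing longer is possible.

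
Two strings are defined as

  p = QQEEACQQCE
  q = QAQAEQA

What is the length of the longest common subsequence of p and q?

4

Let dp[i][j] be the LCS length of the first i characters of p and the first j characters of q. dp[i][j] = dp[i-1][j-1]+1 when the i-th and j-th characters match, else max(dp[i-1][j], dp[i][j-1]).
    ·  Q  A  Q  A  E  Q  A
 ·  0  0  0  0  0  0  0  0
 Q  0  1  1  1  1  1  1  1
 Q  0  1  1  2  2  2  2  2
 E  0  1  1  2  2  3  3  3
 E  0  1  1  2  2  3  3  3
 A  0  1  2  2  3  3  3  4
 C  0  1  2  2  3  3  3  4
 Q  0  1  2  3  3  3  4  4
 Q  0  1  2  3  3  3  4  4
 C  0  1  2  3  3  3  4  4
 E  0  1  2  3  3  4  4  4
dp[10][7] = 4. One LCS (by backtracking along matches): QQEA.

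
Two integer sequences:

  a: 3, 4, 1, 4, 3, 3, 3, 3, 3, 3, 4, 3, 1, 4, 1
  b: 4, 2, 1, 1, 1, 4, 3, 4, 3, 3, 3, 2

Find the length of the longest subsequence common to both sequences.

Taking 4 (a #2, b #1); then 1 (a #3, b #5); then 4 (a #4, b #6); then 3 (a #5, b #7); then 3 (a #6, b #9); then 3 (a #7, b #10); then 3 (a #8, b #11) gives a common subsequence of length 7. Since dp[15][12] = 7, nothing longer is possible.

7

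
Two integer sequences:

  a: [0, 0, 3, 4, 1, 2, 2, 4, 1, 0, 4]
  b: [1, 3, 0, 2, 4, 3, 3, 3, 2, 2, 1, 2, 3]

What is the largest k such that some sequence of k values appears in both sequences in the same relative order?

5

Pick 0 (a #1, b #3); then 3 (a #3, b #8); then 2 (a #6, b #9); then 2 (a #7, b #10); then 1 (a #9, b #11); all 5 values appear in both, in order. dp[11][13] = 5 confirms this is the maximum.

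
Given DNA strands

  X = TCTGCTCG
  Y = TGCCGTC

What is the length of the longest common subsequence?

One common subsequence of length 5: T at X[1]=Y[1], C at X[2]=Y[4], G at X[4]=Y[5], T at X[6]=Y[6], C at X[7]=Y[7]. The LCS DP gives dp[8][7] = 5, so this is optimal.

5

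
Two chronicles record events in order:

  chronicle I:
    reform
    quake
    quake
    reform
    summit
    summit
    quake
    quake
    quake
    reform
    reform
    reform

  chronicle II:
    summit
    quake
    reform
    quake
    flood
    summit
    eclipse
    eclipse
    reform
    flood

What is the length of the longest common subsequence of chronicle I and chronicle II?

One common subsequence of length 4: reform (chronicle I #1, chronicle II #3) → quake (chronicle I #2, chronicle II #4) → summit (chronicle I #5, chronicle II #6) → reform (chronicle I #10, chronicle II #9). Since dp[12][10] = 4, nothing longer is possible.

4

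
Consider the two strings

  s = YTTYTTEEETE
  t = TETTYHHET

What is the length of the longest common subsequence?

5

Match T at s[2]=t[3]; then T at s[3]=t[4]; then Y at s[4]=t[5]; then E at s[9]=t[8]; then T at s[10]=t[9] — 5 characters in the same relative order in both. Since dp[11][9] = 5, nothing longer is possible.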